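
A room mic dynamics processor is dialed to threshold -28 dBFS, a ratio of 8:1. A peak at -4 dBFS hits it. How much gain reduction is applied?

The signal is 24 dB above threshold.
A 8:1 ratio leaves 3 dB of that excess.
GR = overshoot in − overshoot out = 24 − 3 = 21 dB.

21 dB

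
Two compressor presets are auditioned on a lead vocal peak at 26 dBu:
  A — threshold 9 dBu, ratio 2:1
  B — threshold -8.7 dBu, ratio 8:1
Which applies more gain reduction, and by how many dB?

B, by 21.8625 dB

A: GR = 17 − 17/2 = 8.5 dB.
B: GR = 34.7 − 34.7/8 = 30.3625 dB.
B reduces 21.8625 dB more.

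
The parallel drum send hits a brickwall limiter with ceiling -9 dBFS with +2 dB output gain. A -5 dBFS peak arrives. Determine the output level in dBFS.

A brickwall limiter is an ∞:1 compressor: any input above the ceiling is clamped to -9 dBFS.
Output gain then adds 2 dB: -9 + 2 = -7 dBFS.

-7 dBFS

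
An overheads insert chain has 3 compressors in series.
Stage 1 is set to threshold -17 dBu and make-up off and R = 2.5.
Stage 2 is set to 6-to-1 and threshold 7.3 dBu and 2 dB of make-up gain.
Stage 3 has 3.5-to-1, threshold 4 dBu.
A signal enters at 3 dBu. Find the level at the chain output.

Stage 1: 3 dBu is 20 dB over -17 dBu; at 2.5:1 that becomes 8 dB over, giving -9 dBu.
Stage 2: -9 dBu ≤ 7.3 dBu, so stage 2 doesn't engage; make-up brings it to -7 dBu.
Stage 3: -7 dBu is at or below the 4 dBu threshold — no compression; output -7 dBu.

-7 dBu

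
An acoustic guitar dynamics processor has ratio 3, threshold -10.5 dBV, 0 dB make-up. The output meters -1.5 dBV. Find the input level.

That's 9 dB above the -10.5 dBV threshold.
Before 3:1 compression the overshoot was 9 × 3 = 27 dB, so input = -10.5 + 27 = 16.5 dBV.

16.5 dBV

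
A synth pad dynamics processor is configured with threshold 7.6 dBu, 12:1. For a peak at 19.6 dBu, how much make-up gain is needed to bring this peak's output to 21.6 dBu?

13 dB

Without make-up, output = threshold + overshoot/12 = 7.6 + 1 = 8.6 dBu.
Gap to target: 13 dB.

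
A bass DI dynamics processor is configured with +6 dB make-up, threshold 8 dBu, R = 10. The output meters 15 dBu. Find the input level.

18 dBu

Remove make-up: 15 − 6 = 9 dBu.
That's 1 dB above the 8 dBu threshold.
Before 10:1 compression the overshoot was 1 × 10 = 10 dB, so input = 8 + 10 = 18 dBu.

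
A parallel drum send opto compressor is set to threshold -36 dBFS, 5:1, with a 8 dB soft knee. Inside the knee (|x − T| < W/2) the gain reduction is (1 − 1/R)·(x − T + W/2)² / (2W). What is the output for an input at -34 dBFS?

-35.8 dBFS

x − T + W/2 = -34 − (-36) + 4 = 6.
GR = (1 − 1/5) × 6² / 16 = 0.8 × 36 / 16 = 1.8 dB.
Output = -34 − 1.8 = -35.8 dBFS.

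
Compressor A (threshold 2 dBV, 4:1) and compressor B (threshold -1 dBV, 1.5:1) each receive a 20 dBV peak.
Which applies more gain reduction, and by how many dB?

A: 18 dB over, compressed to 4.5 dB over, so 13.5 dB of GR.
B: 21 dB over, compressed to 14 dB over, so 7 dB of GR.
A reduces 6.5 dB more.

A, by 6.5 dB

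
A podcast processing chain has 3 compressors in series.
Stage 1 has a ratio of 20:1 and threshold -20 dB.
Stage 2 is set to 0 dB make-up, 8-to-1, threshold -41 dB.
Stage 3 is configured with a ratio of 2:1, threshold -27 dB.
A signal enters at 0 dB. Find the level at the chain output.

Stage 1: 0 dB is 20 dB over -20 dB; at 20:1 that becomes 1 dB over, giving -19 dB.
Stage 2: overshoot 22 dB → 22/8 = 2.75 dB → -38.25 dB.
Stage 3: -38.25 dB ≤ -27 dB, so stage 3 doesn't engage; output -38.25 dB.

-38.25 dB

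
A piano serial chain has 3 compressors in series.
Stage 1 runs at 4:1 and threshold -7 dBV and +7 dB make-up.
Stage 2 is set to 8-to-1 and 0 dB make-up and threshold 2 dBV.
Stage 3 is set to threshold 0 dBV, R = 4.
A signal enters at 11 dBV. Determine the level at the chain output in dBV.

Stage 1: overshoot 18 dB → 18/4 = 4.5 dB → -2.5 dBV; +7 dB make-up → 4.5 dBV.
Stage 2: 2.5 dB above 2 dBV, reduced 8:1 to 0.3125 dB above → 2.3125 dBV.
Stage 3: 2.3125 dB above 0 dBV, reduced 4:1 to 0.578125 dB above → 0.578125 dBV.

0.578125 dBV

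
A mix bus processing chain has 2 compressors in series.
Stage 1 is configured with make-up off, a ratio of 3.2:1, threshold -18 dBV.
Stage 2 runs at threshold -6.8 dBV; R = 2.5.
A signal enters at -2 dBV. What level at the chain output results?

Stage 1: 16 dB above -18 dBV, reduced 3.2:1 to 5 dB above → -13 dBV.
Stage 2: -13 dBV is at or below the -6.8 dBV threshold — no compression; output -13 dBV.

-13 dBV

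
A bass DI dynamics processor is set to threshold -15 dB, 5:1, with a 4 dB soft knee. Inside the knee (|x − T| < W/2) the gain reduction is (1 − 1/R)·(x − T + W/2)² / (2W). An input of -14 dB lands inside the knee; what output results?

-14.9 dB

x − T + W/2 = -14 − (-15) + 2 = 3.
GR = (1 − 1/5) × 3² / 8 = 0.8 × 9 / 8 = 0.9 dB.
Output = -14 − 0.9 = -14.9 dB.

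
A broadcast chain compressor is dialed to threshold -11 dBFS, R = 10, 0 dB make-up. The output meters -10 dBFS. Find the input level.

-1 dBFS

Post-compression overshoot = -10 − (-11) = 1 dB.
Input overshoot = R × output overshoot = 10 dB → input = -11 + 10 = -1 dBFS.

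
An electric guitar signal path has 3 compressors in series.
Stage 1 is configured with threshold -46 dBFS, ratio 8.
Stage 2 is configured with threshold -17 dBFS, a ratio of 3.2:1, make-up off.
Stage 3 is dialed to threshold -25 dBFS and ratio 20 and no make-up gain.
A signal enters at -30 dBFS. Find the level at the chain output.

Stage 1: 16 dB above -46 dBFS, reduced 8:1 to 2 dB above → -44 dBFS.
Stage 2: -44 dBFS is at or below the -17 dBFS threshold — no compression; output -44 dBFS.
Stage 3: -44 dBFS ≤ -25 dBFS, so stage 3 doesn't engage; output -44 dBFS.

-44 dBFS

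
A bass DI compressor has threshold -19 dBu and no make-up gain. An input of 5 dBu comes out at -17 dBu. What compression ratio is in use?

12:1

Input overshoot = 5 − (-19) = 24 dB; output overshoot = -17 − (-19) = 2 dB.
Ratio = 24 / 2 = 12.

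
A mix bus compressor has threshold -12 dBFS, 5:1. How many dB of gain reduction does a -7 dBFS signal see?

The signal is 5 dB above threshold.
After 5:1 compression the overshoot becomes 5/5 = 1 dB.
Gain reduction = 5 − 1 = 4 dB.

4 dB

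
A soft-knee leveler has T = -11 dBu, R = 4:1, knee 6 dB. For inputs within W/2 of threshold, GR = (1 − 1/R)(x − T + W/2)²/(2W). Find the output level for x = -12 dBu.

x − T + W/2 = -12 − (-11) + 3 = 2.
GR = (1 − 1/4) × 2² / 12 = 0.75 × 4 / 12 = 0.25 dB.
Output = -12 − 0.25 = -12.25 dBu.

-12.25 dBu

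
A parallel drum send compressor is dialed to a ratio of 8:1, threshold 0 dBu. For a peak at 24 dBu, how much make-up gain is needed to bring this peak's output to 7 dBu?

4 dB

Overshoot 24 dB → 24/8 = 3 dB after compression, so the compressed level is 0 + 3 = 3 dBu.
Make-up = target − compressed = 7 − 3 = 4 dB.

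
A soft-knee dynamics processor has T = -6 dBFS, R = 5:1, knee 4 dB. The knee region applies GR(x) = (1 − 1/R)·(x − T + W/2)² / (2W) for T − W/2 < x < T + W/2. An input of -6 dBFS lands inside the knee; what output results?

-6.4 dBFS

x − T + W/2 = -6 − (-6) + 2 = 2.
GR = (1 − 1/5) × 2² / 8 = 0.8 × 4 / 8 = 0.4 dB.
Output = -6 − 0.4 = -6.4 dBFS.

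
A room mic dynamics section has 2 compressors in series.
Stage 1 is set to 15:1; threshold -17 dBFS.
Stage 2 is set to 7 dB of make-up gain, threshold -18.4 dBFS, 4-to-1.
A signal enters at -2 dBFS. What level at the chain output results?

Stage 1: 15 dB above -17 dBFS, reduced 15:1 to 1 dB above → -16 dBFS.
Stage 2: -16 dBFS is 2.4 dB over -18.4 dBFS; at 4:1 that becomes 0.6 dB over, giving -17.8 dBFS; +7 dB make-up → -10.8 dBFS.

-10.8 dBFS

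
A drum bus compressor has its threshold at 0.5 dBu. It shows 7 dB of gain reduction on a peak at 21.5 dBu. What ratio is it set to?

1.5:1

Input overshoot = 21.5 − 0.5 = 21 dB.
Output overshoot = 21 − 7 = 14 dB.
Ratio = input overshoot / output overshoot = 21 / 14 = 1.5.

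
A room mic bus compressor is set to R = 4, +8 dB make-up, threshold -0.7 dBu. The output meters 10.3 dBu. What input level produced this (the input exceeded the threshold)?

Remove make-up: 10.3 − 8 = 2.3 dBu.
The compressed level sits 2.3 − (-0.7) = 3 dB over threshold.
Input overshoot = R × output overshoot = 12 dB → input = -0.7 + 12 = 11.3 dBu.

11.3 dBu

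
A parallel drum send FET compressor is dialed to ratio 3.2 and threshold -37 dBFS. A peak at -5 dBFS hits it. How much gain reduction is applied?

22 dB

Overshoot = -5 − (-37) = 32 dB.
A 3.2:1 ratio leaves 10 dB of that excess.
Gain reduction = 32 − 10 = 22 dB.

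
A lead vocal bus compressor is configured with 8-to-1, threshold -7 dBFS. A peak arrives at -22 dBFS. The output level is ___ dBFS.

-22 dBFS is 15 dB below the -7 dBFS threshold, so no gain reduction is applied.
Output = input = -22 dBFS.

-22 dBFS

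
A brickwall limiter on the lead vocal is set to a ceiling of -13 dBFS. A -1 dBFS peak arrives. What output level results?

The limiter clamps the peak to its -13 dBFS ceiling.

-13 dBFS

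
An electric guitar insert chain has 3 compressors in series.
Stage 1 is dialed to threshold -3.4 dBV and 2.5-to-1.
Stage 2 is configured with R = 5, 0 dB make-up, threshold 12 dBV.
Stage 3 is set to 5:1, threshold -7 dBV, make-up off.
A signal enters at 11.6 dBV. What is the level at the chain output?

Stage 1: overshoot 15 dB → 15/2.5 = 6 dB → 2.6 dBV.
Stage 2: 2.6 dBV is at or below the 12 dBV threshold — no compression; output 2.6 dBV.
Stage 3: 2.6 dBV is 9.6 dB over -7 dBV; at 5:1 that becomes 1.92 dB over, giving -5.08 dBV.

-5.08 dBV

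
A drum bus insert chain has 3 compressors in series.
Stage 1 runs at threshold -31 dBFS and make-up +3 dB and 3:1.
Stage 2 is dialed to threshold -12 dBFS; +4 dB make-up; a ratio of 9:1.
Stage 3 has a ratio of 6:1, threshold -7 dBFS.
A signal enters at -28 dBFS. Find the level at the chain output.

-23 dBFS

Stage 1: overshoot 3 dB → 3/3 = 1 dB → -30 dBFS; +3 dB make-up → -27 dBFS.
Stage 2: -27 dBFS is at or below the -12 dBFS threshold — no compression; make-up brings it to -23 dBFS.
Stage 3: -23 dBFS is at or below the -7 dBFS threshold — no compression; output -23 dBFS.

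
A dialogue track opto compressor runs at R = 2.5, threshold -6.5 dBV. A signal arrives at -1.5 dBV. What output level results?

The input is 5 dB above the -6.5 dBV threshold.
2.5:1 compression reduces that to 5/2.5 = 2 dB over.
Output = -6.5 + 2 = -4.5 dBV.

-4.5 dBV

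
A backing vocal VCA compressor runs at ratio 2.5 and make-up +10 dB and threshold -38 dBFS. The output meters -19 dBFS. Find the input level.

-15.5 dBFS

Remove make-up: -19 − 10 = -29 dBFS.
That's 9 dB above the -38 dBFS threshold.
Before 2.5:1 compression the overshoot was 9 × 2.5 = 22.5 dB, so input = -38 + 22.5 = -15.5 dBFS.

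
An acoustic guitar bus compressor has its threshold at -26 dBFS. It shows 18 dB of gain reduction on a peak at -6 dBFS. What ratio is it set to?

10:1

Input overshoot = -6 − (-26) = 20 dB.
Output overshoot = 20 − 18 = 2 dB.
Ratio = input overshoot / output overshoot = 20 / 2 = 10.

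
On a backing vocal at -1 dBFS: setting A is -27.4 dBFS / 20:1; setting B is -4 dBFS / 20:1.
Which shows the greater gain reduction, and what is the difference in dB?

A: GR = 26.4 − 26.4/20 = 25.08 dB.
B: GR = 3 − 3/20 = 2.85 dB.
Difference: 22.23 dB in favour of A.

A, by 22.23 dB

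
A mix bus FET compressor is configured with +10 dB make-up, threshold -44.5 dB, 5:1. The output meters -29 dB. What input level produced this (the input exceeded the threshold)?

-17 dB

Remove make-up: -29 − 10 = -39 dB.
The compressed level sits -39 − (-44.5) = 5.5 dB over threshold.
Before 5:1 compression the overshoot was 5.5 × 5 = 27.5 dB, so input = -44.5 + 27.5 = -17 dB.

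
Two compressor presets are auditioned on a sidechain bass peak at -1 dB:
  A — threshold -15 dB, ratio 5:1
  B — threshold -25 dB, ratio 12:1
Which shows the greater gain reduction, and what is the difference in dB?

B, by 10.8 dB

A: GR = 14 − 14/5 = 11.2 dB.
B: GR = 24 − 24/12 = 22 dB.
B reduces 10.8 dB more.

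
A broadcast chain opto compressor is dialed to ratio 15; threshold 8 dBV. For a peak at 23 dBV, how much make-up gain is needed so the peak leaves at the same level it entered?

14 dB

Overshoot 15 dB → 15/15 = 1 dB after compression, so the compressed level is 8 + 1 = 9 dBV.
Make-up = target − compressed = 23 − 9 = 14 dB.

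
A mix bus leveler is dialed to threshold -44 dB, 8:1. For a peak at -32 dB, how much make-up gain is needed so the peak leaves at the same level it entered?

Overshoot 12 dB → 12/8 = 1.5 dB after compression, so the compressed level is -44 + 1.5 = -42.5 dB.
Make-up = target − compressed = -32 − (-42.5) = 10.5 dB.

10.5 dB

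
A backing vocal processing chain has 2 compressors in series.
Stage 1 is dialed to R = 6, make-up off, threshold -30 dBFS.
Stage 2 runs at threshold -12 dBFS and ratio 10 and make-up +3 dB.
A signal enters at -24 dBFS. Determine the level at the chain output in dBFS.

-26 dBFS

Stage 1: -24 dBFS is 6 dB over -30 dBFS; at 6:1 that becomes 1 dB over, giving -29 dBFS.
Stage 2: -29 dBFS ≤ -12 dBFS, so stage 2 doesn't engage; make-up brings it to -26 dBFS.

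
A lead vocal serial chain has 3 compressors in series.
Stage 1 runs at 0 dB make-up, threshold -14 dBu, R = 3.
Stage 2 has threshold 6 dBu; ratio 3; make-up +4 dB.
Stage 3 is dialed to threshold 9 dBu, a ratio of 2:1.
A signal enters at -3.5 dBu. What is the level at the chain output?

Stage 1: -3.5 dBu is 10.5 dB over -14 dBu; at 3:1 that becomes 3.5 dB over, giving -10.5 dBu.
Stage 2: -10.5 dBu is at or below the 6 dBu threshold — no compression; make-up brings it to -6.5 dBu.
Stage 3: below threshold (-6.5 ≤ 9); passes unchanged; output -6.5 dBu.

-6.5 dBu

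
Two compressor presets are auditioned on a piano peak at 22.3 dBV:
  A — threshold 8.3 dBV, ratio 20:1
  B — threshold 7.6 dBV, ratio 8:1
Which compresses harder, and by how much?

A, by 0.4375 dB

A: 14 dB over, compressed to 0.7 dB over, so 13.3 dB of GR.
B: 14.7 dB over, compressed to 1.8375 dB over, so 12.8625 dB of GR.
A applies 0.4375 dB more gain reduction.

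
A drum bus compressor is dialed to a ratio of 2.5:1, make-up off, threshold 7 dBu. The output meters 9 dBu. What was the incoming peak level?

The compressed level sits 9 − 7 = 2 dB over threshold.
Before 2.5:1 compression the overshoot was 2 × 2.5 = 5 dB, so input = 7 + 5 = 12 dBu.

12 dBu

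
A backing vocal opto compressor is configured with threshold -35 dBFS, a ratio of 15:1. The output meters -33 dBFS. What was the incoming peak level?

-5 dBFS

That's 2 dB above the -35 dBFS threshold.
Input overshoot = R × output overshoot = 30 dB → input = -35 + 30 = -5 dBFS.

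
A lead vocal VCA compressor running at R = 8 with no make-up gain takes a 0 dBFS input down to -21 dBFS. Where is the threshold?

Let T be the threshold. Output overshoot = (input overshoot)/R, so -21 − T = (0 − T)/8.
8·(-21 − T) = 0 − T → 7·T = -168 − 0 = -168.
T = -168/7 = -24 dBFS.

-24 dBFS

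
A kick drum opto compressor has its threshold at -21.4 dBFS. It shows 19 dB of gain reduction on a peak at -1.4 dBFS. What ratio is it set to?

20:1

Input overshoot = -1.4 − (-21.4) = 20 dB.
Output overshoot = 20 − 19 = 1 dB.
Ratio = input overshoot / output overshoot = 20 / 1 = 20.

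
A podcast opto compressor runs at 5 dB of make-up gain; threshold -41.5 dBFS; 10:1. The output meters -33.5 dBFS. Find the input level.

Remove make-up: -33.5 − 5 = -38.5 dBFS.
Post-compression overshoot = -38.5 − (-41.5) = 3 dB.
Input overshoot = R × output overshoot = 30 dB → input = -41.5 + 30 = -11.5 dBFS.

-11.5 dBFS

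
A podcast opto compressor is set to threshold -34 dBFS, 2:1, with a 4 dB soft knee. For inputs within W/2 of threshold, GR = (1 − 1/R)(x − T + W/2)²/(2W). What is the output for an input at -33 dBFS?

-33.5625 dBFS

x − T + W/2 = -33 − (-34) + 2 = 3.
GR = (1 − 1/2) × 3² / 8 = 0.5 × 9 / 8 = 0.5625 dB.
Output = -33 − 0.5625 = -33.5625 dBFS.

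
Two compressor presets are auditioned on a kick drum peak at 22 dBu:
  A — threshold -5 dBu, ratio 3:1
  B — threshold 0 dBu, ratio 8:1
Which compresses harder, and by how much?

B, by 1.25 dB

A: GR = 27 − 27/3 = 18 dB.
B: GR = 22 − 22/8 = 19.25 dB.
Difference: 1.25 dB in favour of B.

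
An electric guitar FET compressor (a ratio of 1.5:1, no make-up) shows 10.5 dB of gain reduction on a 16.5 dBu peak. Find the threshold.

Let T be the threshold. Output overshoot = (input overshoot)/R, so 6 − T = (16.5 − T)/1.5.
1.5·(6 − T) = 16.5 − T → 0.5·T = 9 − 16.5 = -7.5.
T = -7.5/0.5 = -15 dBu.

-15 dBu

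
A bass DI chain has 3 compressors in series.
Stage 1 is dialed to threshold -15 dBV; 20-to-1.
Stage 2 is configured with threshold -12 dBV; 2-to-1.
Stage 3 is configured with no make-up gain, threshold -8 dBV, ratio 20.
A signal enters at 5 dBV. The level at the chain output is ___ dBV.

Stage 1: 5 dBV is 20 dB over -15 dBV; at 20:1 that becomes 1 dB over, giving -14 dBV.
Stage 2: -14 dBV is at or below the -12 dBV threshold — no compression; output -14 dBV.
Stage 3: below threshold (-14 ≤ -8); passes unchanged; output -14 dBV.

-14 dBV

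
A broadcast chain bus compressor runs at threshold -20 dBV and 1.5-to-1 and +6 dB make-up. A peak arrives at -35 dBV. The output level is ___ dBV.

-35 dBV is 15 dB below the -20 dBV threshold, so no gain reduction is applied.
Make-up gain adds 6 dB: -35 + 6 = -29 dBV.

-29 dBV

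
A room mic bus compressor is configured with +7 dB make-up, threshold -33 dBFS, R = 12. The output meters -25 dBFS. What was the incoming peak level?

-21 dBFS

Remove make-up: -25 − 7 = -32 dBFS.
That's 1 dB above the -33 dBFS threshold.
Input overshoot = R × output overshoot = 12 dB → input = -33 + 12 = -21 dBFS.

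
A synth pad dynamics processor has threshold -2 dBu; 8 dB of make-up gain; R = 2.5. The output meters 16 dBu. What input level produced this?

Remove make-up: 16 − 8 = 8 dBu.
That's 10 dB above the -2 dBu threshold.
Undo the ratio: input overshoot = 10 × 2.5 = 25 dB, giving input = 23 dBu.

23 dBu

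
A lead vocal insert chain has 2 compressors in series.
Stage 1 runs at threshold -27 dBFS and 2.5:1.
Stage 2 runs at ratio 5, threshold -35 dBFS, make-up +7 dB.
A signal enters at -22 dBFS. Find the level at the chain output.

-26 dBFS

Stage 1: -22 dBFS is 5 dB over -27 dBFS; at 2.5:1 that becomes 2 dB over, giving -25 dBFS.
Stage 2: 10 dB above -35 dBFS, reduced 5:1 to 2 dB above → -33 dBFS; +7 dB make-up → -26 dBFS.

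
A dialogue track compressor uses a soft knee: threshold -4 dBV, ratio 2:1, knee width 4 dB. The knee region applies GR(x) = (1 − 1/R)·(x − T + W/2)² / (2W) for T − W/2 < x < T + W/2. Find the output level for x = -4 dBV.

x − T + W/2 = -4 − (-4) + 2 = 2.
GR = (1 − 1/2) × 2² / 8 = 0.5 × 4 / 8 = 0.25 dB.
Output = -4 − 0.25 = -4.25 dBV.

-4.25 dBV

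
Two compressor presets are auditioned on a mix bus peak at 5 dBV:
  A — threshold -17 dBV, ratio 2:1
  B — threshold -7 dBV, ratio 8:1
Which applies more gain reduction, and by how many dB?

A, by 0.5 dB

A: GR = 22 − 22/2 = 11 dB.
B: GR = 12 − 12/8 = 10.5 dB.
A applies 0.5 dB more gain reduction.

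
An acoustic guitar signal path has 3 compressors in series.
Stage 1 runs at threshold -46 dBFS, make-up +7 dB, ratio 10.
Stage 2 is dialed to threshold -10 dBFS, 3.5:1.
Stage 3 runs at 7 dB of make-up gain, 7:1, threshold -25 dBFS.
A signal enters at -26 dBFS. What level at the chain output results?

-30 dBFS

Stage 1: 20 dB above -46 dBFS, reduced 10:1 to 2 dB above → -44 dBFS; +7 dB make-up → -37 dBFS.
Stage 2: -37 dBFS ≤ -10 dBFS, so stage 2 doesn't engage; output -37 dBFS.
Stage 3: -37 dBFS ≤ -25 dBFS, so stage 3 doesn't engage; make-up brings it to -30 dBFS.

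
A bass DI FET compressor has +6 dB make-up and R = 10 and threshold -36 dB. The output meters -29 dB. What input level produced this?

-26 dB

Stripping the +6 dB make-up gives -35 dB at the gain stage.
Post-compression overshoot = -35 − (-36) = 1 dB.
Input overshoot = R × output overshoot = 10 dB → input = -36 + 10 = -26 dB.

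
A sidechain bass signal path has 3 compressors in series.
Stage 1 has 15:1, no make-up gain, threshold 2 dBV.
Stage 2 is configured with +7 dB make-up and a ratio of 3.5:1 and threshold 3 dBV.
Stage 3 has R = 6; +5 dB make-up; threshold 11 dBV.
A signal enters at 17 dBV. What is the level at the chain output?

Stage 1: 17 dBV is 15 dB over 2 dBV; at 15:1 that becomes 1 dB over, giving 3 dBV.
Stage 2: 3 dBV is at or below the 3 dBV threshold — no compression; make-up brings it to 10 dBV.
Stage 3: below threshold (10 ≤ 11); passes unchanged; make-up brings it to 15 dBV.

15 dBV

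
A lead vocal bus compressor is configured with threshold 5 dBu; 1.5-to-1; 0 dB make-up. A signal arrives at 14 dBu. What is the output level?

11 dBu

Overshoot: 14 − 5 = 9 dB.
At 1.5:1 the overshoot is divided by 1.5, leaving 6 dB above threshold.
So the level is 5 + 6 = 11 dBu.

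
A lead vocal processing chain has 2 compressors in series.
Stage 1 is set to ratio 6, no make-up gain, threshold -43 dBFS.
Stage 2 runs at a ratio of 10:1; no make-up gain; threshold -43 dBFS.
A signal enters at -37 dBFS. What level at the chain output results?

-42.9 dBFS

Stage 1: 6 dB above -43 dBFS, reduced 6:1 to 1 dB above → -42 dBFS.
Stage 2: overshoot 1 dB → 1/10 = 0.1 dB → -42.9 dBFS.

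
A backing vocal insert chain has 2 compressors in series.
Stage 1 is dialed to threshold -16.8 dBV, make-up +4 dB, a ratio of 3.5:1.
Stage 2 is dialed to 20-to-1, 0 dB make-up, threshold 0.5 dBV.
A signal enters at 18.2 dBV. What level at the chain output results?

Stage 1: 18.2 dBV is 35 dB over -16.8 dBV; at 3.5:1 that becomes 10 dB over, giving -6.8 dBV; +4 dB make-up → -2.8 dBV.
Stage 2: below threshold (-2.8 ≤ 0.5); passes unchanged; output -2.8 dBV.

-2.8 dBV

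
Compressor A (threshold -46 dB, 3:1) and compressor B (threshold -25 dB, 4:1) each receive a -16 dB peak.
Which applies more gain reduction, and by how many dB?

A: GR = 30 − 30/3 = 20 dB.
B: GR = 9 − 9/4 = 6.75 dB.
Difference: 13.25 dB in favour of A.

A, by 13.25 dB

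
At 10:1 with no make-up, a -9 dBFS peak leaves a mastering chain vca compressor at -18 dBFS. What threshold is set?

-19 dBFS

Input is 10 dB above T (since output overshoot × R = input overshoot: (-18 − T)·10 = -9 − T gives T = -19 dBFS).
Check: -19 + (-9 − (-19))/10 = -19 + 1 = -18 dBFS. ✓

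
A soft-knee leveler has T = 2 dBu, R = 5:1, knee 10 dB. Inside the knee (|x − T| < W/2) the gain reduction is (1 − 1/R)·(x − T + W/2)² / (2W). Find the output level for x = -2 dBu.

x − T + W/2 = -2 − 2 + 5 = 1.
GR = (1 − 1/5) × 1² / 20 = 0.8 × 1 / 20 = 0.04 dB.
Output = -2 − 0.04 = -2.04 dBu.

-2.04 dBu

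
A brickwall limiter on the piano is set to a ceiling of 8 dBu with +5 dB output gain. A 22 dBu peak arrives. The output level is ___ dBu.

A brickwall limiter is an ∞:1 compressor: any input above the ceiling is clamped to 8 dBu.
Output gain then adds 5 dB: 8 + 5 = 13 dBu.

13 dBu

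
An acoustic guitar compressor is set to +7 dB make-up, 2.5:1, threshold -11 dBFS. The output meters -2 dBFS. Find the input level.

-6 dBFS

Before make-up, the level was -2 − 7 = -9 dBFS.
The compressed level sits -9 − (-11) = 2 dB over threshold.
Before 2.5:1 compression the overshoot was 2 × 2.5 = 5 dB, so input = -11 + 5 = -6 dBFS.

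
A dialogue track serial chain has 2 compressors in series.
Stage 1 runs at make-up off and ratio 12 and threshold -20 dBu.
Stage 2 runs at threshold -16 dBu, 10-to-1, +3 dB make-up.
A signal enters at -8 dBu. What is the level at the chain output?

Stage 1: -8 dBu is 12 dB over -20 dBu; at 12:1 that becomes 1 dB over, giving -19 dBu.
Stage 2: below threshold (-19 ≤ -16); passes unchanged; make-up brings it to -16 dBu.

-16 dBu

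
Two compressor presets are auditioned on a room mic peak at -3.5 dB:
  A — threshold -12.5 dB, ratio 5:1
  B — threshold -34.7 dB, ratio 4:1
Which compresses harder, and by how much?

A: overshoot 9 dB → output overshoot 1.8 dB → GR 7.2 dB.
B: overshoot 31.2 dB → output overshoot 7.8 dB → GR 23.4 dB.
B reduces 16.2 dB more.

B, by 16.2 dB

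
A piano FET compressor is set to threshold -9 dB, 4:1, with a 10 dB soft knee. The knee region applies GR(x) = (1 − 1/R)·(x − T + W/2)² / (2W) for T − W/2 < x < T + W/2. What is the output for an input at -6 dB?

x − T + W/2 = -6 − (-9) + 5 = 8.
GR = (1 − 1/4) × 8² / 20 = 0.75 × 64 / 20 = 2.4 dB.
Output = -6 − 2.4 = -8.4 dB.

-8.4 dB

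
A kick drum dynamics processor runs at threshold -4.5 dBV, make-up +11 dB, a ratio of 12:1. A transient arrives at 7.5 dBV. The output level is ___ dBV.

7.5 dBV

Overshoot: 7.5 − (-4.5) = 12 dB.
At 12:1 the overshoot is divided by 12, leaving 1 dB above threshold.
So the level is -4.5 + 1 = -3.5 dBV; make-up adds 11 dB, giving 7.5 dBV.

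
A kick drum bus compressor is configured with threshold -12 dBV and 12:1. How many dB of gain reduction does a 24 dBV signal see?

Overshoot = 24 − (-12) = 36 dB.
After 12:1 compression the overshoot becomes 36/12 = 3 dB.
So the signal is attenuated by 36 − 3 = 33 dB.

33 dB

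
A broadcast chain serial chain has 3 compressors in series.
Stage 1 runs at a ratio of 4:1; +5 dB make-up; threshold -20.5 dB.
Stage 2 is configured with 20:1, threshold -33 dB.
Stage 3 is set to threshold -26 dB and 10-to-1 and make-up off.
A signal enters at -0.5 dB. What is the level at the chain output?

Stage 1: -0.5 dB is 20 dB over -20.5 dB; at 4:1 that becomes 5 dB over, giving -15.5 dB; +5 dB make-up → -10.5 dB.
Stage 2: -10.5 dB is 22.5 dB over -33 dB; at 20:1 that becomes 1.125 dB over, giving -31.875 dB.
Stage 3: below threshold (-31.875 ≤ -26); passes unchanged; output -31.875 dB.

-31.875 dB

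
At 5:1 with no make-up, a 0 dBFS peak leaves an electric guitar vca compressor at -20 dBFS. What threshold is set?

Let T be the threshold. Output overshoot = (input overshoot)/R, so -20 − T = (0 − T)/5.
5·(-20 − T) = 0 − T → 4·T = -100 − 0 = -100.
T = -100/4 = -25 dBFS.

-25 dBFS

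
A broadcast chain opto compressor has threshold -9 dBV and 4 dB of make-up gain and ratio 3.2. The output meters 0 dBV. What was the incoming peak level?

Before make-up, the level was 0 − 4 = -4 dBV.
The compressed level sits -4 − (-9) = 5 dB over threshold.
Input overshoot = R × output overshoot = 16 dB → input = -9 + 16 = 7 dBV.

7 dBV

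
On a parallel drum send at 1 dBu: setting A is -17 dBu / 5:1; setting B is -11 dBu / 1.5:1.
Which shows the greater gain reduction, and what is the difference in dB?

A: overshoot 18 dB → output overshoot 3.6 dB → GR 14.4 dB.
B: overshoot 12 dB → output overshoot 8 dB → GR 4 dB.
Difference: 10.4 dB in favour of A.

A, by 10.4 dB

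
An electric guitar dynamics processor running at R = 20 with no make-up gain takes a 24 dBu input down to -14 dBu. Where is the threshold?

Let T be the threshold. Output overshoot = (input overshoot)/R, so -14 − T = (24 − T)/20.
20·(-14 − T) = 24 − T → 19·T = -280 − 24 = -304.
T = -304/19 = -16 dBu.

-16 dBu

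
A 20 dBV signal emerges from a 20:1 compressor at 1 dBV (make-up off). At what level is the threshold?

Input is 20 dB above T (since output overshoot × R = input overshoot: (1 − T)·20 = 20 − T gives T = 0 dBV).
Check: 0 + (20 − 0)/20 = 0 + 1 = 1 dBV. ✓

0 dBV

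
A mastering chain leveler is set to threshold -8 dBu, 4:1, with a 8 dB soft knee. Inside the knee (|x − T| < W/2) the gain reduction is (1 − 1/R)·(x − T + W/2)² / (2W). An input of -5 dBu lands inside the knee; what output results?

-7.296875 dBu

x − T + W/2 = -5 − (-8) + 4 = 7.
GR = (1 − 1/4) × 7² / 16 = 0.75 × 49 / 16 = 2.296875 dB.
Output = -5 − 2.296875 = -7.296875 dBu.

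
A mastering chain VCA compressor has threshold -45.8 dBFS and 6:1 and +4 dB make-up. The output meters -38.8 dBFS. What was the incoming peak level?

Remove make-up: -38.8 − 4 = -42.8 dBFS.
The compressed level sits -42.8 − (-45.8) = 3 dB over threshold.
Undo the ratio: input overshoot = 3 × 6 = 18 dB, giving input = -27.8 dBFS.

-27.8 dBFS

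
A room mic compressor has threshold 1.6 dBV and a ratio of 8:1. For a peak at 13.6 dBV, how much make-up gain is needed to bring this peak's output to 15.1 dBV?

12 dB

The peak compresses to 1.6 + 12/8 = 3.1 dBV.
To reach 15.1 dBV requires 15.1 − 3.1 = 12 dB of make-up.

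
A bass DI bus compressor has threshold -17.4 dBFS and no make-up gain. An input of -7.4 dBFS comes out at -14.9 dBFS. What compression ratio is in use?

Input overshoot = -7.4 − (-17.4) = 10 dB; output overshoot = -14.9 − (-17.4) = 2.5 dB.
Ratio = 10 / 2.5 = 4.

4:1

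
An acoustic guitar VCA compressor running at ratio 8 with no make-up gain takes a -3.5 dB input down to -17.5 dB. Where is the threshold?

-19.5 dB

Let T be the threshold. Output overshoot = (input overshoot)/R, so -17.5 − T = (-3.5 − T)/8.
8·(-17.5 − T) = -3.5 − T → 7·T = -140 − (-3.5) = -136.5.
T = -136.5/7 = -19.5 dB.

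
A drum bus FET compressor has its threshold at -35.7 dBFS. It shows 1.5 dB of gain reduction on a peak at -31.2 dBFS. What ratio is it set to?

Input overshoot = -31.2 − (-35.7) = 4.5 dB.
Output overshoot = 4.5 − 1.5 = 3 dB.
Ratio = input overshoot / output overshoot = 4.5 / 3 = 1.5.

1.5:1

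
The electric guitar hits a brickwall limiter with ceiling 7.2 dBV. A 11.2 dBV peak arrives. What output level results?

A brickwall limiter is an ∞:1 compressor: any input above the ceiling is clamped to 7.2 dBV.

7.2 dBV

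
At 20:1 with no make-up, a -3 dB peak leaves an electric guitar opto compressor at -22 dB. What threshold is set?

Let T be the threshold. Output overshoot = (input overshoot)/R, so -22 − T = (-3 − T)/20.
20·(-22 − T) = -3 − T → 19·T = -440 − (-3) = -437.
T = -437/19 = -23 dB.

-23 dB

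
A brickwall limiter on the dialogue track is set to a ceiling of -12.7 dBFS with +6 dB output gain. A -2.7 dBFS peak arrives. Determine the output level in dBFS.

The limiter clamps the peak to its -12.7 dBFS ceiling.
Output gain then adds 6 dB: -12.7 + 6 = -6.7 dBFS.

-6.7 dBFS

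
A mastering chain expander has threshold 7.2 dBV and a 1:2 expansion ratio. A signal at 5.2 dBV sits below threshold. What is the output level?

Below threshold, a 1:2 expander applies gain = (2−1)×(T − x) of attenuation.
(2−1) × 2 = 2 dB, so output = 5.2 − 2 = 3.2 dBV.

3.2 dBV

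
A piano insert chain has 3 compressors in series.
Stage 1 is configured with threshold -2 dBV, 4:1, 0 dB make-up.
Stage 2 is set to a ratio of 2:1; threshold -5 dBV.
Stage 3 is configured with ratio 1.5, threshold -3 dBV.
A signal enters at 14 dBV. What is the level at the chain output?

-2 dBV

Stage 1: 14 dBV is 16 dB over -2 dBV; at 4:1 that becomes 4 dB over, giving 2 dBV.
Stage 2: 7 dB above -5 dBV, reduced 2:1 to 3.5 dB above → -1.5 dBV.
Stage 3: -1.5 dBV is 1.5 dB over -3 dBV; at 1.5:1 that becomes 1 dB over, giving -2 dBV.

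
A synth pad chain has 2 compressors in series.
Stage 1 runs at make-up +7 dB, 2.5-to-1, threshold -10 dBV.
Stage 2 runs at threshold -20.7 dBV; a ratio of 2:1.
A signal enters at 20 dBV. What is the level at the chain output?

-5.85 dBV

Stage 1: overshoot 30 dB → 30/2.5 = 12 dB → 2 dBV; +7 dB make-up → 9 dBV.
Stage 2: 9 dBV is 29.7 dB over -20.7 dBV; at 2:1 that becomes 14.85 dB over, giving -5.85 dBV.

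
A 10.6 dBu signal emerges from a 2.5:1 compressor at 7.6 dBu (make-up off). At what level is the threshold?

Input is 5 dB above T (since output overshoot × R = input overshoot: (7.6 − T)·2.5 = 10.6 − T gives T = 5.6 dBu).
Check: 5.6 + (10.6 − 5.6)/2.5 = 5.6 + 2 = 7.6 dBu. ✓

5.6 dBu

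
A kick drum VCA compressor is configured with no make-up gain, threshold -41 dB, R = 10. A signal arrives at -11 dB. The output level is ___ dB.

-11 dB sits 30 dB over threshold.
At 10:1 the overshoot is divided by 10, leaving 3 dB above threshold.
That puts the output at -38 dB.

-38 dB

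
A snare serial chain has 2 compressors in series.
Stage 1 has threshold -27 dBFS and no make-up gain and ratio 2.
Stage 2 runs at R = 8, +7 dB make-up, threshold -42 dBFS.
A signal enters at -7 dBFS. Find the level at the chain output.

Stage 1: overshoot 20 dB → 20/2 = 10 dB → -17 dBFS.
Stage 2: overshoot 25 dB → 25/8 = 3.125 dB → -38.875 dBFS; +7 dB make-up → -31.875 dBFS.

-31.875 dBFS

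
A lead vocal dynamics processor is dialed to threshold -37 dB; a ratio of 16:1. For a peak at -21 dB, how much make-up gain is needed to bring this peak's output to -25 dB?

Without make-up, output = threshold + overshoot/16 = -37 + 1 = -36 dB.
Gap to target: 11 dB.

11 dB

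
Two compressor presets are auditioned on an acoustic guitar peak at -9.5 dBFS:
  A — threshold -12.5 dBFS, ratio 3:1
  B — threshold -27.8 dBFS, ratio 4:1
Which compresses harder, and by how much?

A: overshoot 3 dB → output overshoot 1 dB → GR 2 dB.
B: overshoot 18.3 dB → output overshoot 4.575 dB → GR 13.725 dB.
B applies 11.725 dB more gain reduction.

B, by 11.725 dB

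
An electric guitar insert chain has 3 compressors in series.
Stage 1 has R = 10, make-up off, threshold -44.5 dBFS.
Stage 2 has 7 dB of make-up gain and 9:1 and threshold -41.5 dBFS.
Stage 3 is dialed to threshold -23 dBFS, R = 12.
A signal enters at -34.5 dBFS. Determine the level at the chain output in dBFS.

-36.5 dBFS

Stage 1: -34.5 dBFS is 10 dB over -44.5 dBFS; at 10:1 that becomes 1 dB over, giving -43.5 dBFS.
Stage 2: -43.5 dBFS ≤ -41.5 dBFS, so stage 2 doesn't engage; make-up brings it to -36.5 dBFS.
Stage 3: below threshold (-36.5 ≤ -23); passes unchanged; output -36.5 dBFS.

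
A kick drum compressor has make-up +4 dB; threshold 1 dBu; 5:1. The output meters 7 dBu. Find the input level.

11 dBu

Stripping the +4 dB make-up gives 3 dBu at the gain stage.
That's 2 dB above the 1 dBu threshold.
Input overshoot = R × output overshoot = 10 dB → input = 1 + 10 = 11 dBu.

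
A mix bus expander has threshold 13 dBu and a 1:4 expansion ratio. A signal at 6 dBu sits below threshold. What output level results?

-15 dBu

Below threshold, a 1:4 expander applies gain = (4−1)×(T − x) of attenuation.
(4−1) × 7 = 21 dB, so output = 6 − 21 = -15 dBu.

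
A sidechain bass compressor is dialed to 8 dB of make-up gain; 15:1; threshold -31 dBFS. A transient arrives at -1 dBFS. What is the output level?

-21 dBFS

Overshoot: -1 − (-31) = 30 dB.
15:1 compression reduces that to 30/15 = 2 dB over.
Output = -31 + 2 = -29 dBFS; make-up adds 8 dB, giving -21 dBFS.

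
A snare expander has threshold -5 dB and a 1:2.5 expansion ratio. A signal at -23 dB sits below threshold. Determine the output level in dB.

The input is 18 dB below the -5 dB threshold.
A 1:2.5 expander multiplies undershoot by 2.5: 18 × 2.5 = 45 dB below threshold.
Output = -5 − 45 = -50 dB.

-50 dB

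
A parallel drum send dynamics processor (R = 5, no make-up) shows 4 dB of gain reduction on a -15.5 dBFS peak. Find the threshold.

Input is 5 dB above T (since output overshoot × R = input overshoot: (-19.5 − T)·5 = -15.5 − T gives T = -20.5 dBFS).
Check: -20.5 + (-15.5 − (-20.5))/5 = -20.5 + 1 = -19.5 dBFS. ✓

-20.5 dBFS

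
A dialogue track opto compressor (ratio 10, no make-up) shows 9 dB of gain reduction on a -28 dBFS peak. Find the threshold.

-38 dBFS

Let T be the threshold. Output overshoot = (input overshoot)/R, so -37 − T = (-28 − T)/10.
10·(-37 − T) = -28 − T → 9·T = -370 − (-28) = -342.
T = -342/9 = -38 dBFS.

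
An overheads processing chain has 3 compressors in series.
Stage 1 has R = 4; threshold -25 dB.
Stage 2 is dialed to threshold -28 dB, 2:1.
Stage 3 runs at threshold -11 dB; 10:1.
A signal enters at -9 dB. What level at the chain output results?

Stage 1: 16 dB above -25 dB, reduced 4:1 to 4 dB above → -21 dB.
Stage 2: overshoot 7 dB → 7/2 = 3.5 dB → -24.5 dB.
Stage 3: -24.5 dB is at or below the -11 dB threshold — no compression; output -24.5 dB.

-24.5 dB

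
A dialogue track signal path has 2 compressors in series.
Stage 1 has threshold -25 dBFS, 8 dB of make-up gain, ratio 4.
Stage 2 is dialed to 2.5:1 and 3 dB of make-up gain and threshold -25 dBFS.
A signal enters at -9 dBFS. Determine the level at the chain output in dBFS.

Stage 1: -9 dBFS is 16 dB over -25 dBFS; at 4:1 that becomes 4 dB over, giving -21 dBFS; +8 dB make-up → -13 dBFS.
Stage 2: -13 dBFS is 12 dB over -25 dBFS; at 2.5:1 that becomes 4.8 dB over, giving -20.2 dBFS; +3 dB make-up → -17.2 dBFS.

-17.2 dBFS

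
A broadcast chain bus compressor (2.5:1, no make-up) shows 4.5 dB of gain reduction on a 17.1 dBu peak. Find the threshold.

9.6 dBu

Input is 7.5 dB above T (since output overshoot × R = input overshoot: (12.6 − T)·2.5 = 17.1 − T gives T = 9.6 dBu).
Check: 9.6 + (17.1 − 9.6)/2.5 = 9.6 + 3 = 12.6 dBu. ✓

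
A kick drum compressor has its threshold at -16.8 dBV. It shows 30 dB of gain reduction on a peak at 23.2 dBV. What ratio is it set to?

Input overshoot = 23.2 − (-16.8) = 40 dB.
Output overshoot = 40 − 30 = 10 dB.
Ratio = input overshoot / output overshoot = 40 / 10 = 4.

4:1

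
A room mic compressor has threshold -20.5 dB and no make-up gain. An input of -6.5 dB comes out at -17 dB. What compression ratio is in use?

4:1

Input overshoot = -6.5 − (-20.5) = 14 dB; output overshoot = -17 − (-20.5) = 3.5 dB.
Ratio = 14 / 3.5 = 4.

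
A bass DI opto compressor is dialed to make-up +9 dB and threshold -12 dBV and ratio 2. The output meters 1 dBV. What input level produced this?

Before make-up, the level was 1 − 9 = -8 dBV.
The compressed level sits -8 − (-12) = 4 dB over threshold.
Before 2:1 compression the overshoot was 4 × 2 = 8 dB, so input = -12 + 8 = -4 dBV.

-4 dBV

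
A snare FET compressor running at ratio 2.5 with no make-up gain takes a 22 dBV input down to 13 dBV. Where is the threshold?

Gain reduction = 22 − 13 = 9 dB; output overshoot = GR / (R − 1) = 9 / 1.5 = 6 dB.
Threshold = output − output overshoot = 13 − 6 = 7 dBV.

7 dBV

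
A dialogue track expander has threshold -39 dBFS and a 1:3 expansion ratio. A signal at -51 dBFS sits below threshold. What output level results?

Below threshold, a 1:3 expander applies gain = (3−1)×(T − x) of attenuation.
(3−1) × 12 = 24 dB, so output = -51 − 24 = -75 dBFS.

-75 dBFS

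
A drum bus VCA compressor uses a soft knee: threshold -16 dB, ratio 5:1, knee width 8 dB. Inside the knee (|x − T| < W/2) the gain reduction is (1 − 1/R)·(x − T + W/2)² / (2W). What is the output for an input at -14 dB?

-15.8 dB

x − T + W/2 = -14 − (-16) + 4 = 6.
GR = (1 − 1/5) × 6² / 16 = 0.8 × 36 / 16 = 1.8 dB.
Output = -14 − 1.8 = -15.8 dB.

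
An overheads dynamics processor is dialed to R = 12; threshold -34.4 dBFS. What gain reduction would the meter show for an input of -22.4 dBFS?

11 dB

-22.4 dBFS exceeds the threshold by 12 dB.
At 12:1, output sits 12/12 = 1 dB above threshold.
Gain reduction = 12 − 1 = 11 dB.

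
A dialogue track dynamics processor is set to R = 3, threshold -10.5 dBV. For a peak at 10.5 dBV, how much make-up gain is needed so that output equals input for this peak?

14 dB

Without make-up, output = threshold + overshoot/3 = -10.5 + 7 = -3.5 dBV.
Gap to target: 14 dB.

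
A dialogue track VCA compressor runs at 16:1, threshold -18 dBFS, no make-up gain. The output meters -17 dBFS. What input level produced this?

Post-compression overshoot = -17 − (-18) = 1 dB.
Before 16:1 compression the overshoot was 1 × 16 = 16 dB, so input = -18 + 16 = -2 dBFS.

-2 dBFS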